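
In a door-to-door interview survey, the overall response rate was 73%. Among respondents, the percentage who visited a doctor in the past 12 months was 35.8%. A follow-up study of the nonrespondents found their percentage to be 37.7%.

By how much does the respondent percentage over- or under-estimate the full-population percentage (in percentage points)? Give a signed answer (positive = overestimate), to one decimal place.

Nonresponse fraction = 1 − 0.73 = 0.27.
Bias = (nonresponse fraction) × (respondent percentage − nonrespondent percentage)
     = 0.27 × (35.8 − 37.7) = 0.27 × -1.9 = -0.513.

-0.5 percentage points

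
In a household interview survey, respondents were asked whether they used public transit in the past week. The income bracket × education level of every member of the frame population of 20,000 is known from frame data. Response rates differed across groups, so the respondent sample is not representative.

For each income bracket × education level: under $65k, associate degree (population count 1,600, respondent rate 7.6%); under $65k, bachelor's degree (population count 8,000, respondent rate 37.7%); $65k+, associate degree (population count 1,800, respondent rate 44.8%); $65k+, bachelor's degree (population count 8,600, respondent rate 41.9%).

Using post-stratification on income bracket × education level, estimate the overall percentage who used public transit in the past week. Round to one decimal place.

Post-stratification weights by population share, not respondent share:
  under $65k, associate degree: (1,600/20,000) × 7.6 = 0.608
  under $65k, bachelor's degree: (8,000/20,000) × 37.7 = 15.08
  $65k+, associate degree: (1,800/20,000) × 44.8 = 4.032
  $65k+, bachelor's degree: (8,600/20,000) × 41.9 = 18.017
Post-stratified estimate = 37.737 → 37.7%.

37.7%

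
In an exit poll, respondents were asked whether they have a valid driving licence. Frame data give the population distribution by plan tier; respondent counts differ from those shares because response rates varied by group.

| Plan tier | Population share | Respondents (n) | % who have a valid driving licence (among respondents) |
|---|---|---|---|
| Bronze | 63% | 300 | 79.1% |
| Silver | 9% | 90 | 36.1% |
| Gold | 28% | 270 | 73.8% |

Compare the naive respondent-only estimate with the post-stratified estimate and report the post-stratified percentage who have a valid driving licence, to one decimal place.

73.7%

Unadjusted (pooled respondent) estimate weights by respondent counts:
  (300/660)×79.1 + (90/660)×36.1 + (270/660)×73.8 = 71.0682%
Reweighting by population plan tier shares:
  0.63×79.1 + 0.09×36.1 + 0.28×73.8 = 73.746%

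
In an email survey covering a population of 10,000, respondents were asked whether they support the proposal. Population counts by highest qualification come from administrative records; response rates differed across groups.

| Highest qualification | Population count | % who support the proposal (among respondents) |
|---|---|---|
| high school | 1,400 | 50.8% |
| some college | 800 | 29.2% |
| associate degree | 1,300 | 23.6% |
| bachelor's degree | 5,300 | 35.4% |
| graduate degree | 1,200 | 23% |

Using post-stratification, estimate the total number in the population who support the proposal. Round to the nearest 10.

3,400

Each cell contributes its population count × the respondent rate:
  high school: 1,400 × 50.8% = 711.2
  some college: 800 × 29.2% = 233.6
  associate degree: 1,300 × 23.6% = 306.8
  bachelor's degree: 5,300 × 35.4% = 1876.2
  graduate degree: 1,200 × 23% = 276
Estimated total = 3403.8 → 3,400.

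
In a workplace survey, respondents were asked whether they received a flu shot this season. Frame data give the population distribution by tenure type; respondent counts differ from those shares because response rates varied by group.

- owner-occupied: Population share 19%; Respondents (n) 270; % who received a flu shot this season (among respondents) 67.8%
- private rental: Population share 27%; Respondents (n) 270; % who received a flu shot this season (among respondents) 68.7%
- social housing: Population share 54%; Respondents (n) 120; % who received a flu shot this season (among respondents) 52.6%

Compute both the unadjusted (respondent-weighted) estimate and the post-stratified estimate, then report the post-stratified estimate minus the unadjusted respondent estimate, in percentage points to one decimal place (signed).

-5.6 percentage points

Naive respondent-only estimate (weights = respondent counts):
  (270/660)×67.8 + (270/660)×68.7 + (120/660)×52.6 = 65.4045%
Post-stratified estimate weights by population shares:
  0.19×67.8 + 0.27×68.7 + 0.54×52.6 = 59.835%
Difference = 59.835 − 65.4045 = -5.5695 pp.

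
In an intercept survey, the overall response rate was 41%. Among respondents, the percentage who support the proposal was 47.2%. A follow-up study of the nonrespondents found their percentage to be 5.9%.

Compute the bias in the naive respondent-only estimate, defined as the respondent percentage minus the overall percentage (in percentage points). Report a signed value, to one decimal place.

Nonresponse fraction = 1 − 0.41 = 0.59.
Bias = (nonresponse fraction) × (respondent percentage − nonrespondent percentage)
     = 0.59 × (47.2 − 5.9) = 0.59 × 41.3 = 24.367.

+24.4 percentage points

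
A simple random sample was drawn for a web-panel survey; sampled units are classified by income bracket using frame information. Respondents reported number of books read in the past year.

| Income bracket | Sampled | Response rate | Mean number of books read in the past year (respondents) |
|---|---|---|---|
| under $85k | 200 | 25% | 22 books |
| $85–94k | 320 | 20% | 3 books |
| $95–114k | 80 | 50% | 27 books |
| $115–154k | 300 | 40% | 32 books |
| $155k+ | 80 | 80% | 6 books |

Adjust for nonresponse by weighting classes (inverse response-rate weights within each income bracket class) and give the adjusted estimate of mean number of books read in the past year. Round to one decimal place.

With weight = n_sampled/n_responded per class, the weighted class total is n_sampled:
  under $85k: 200 × 22 = 4400
  $85–94k: 320 × 3 = 960
  $95–114k: 80 × 27 = 2160
  $115–154k: 300 × 32 = 9600
  $155k+: 80 × 6 = 480
Adjusted estimate = 17,600 / 980 = 17.9592 → 18.0.

18.0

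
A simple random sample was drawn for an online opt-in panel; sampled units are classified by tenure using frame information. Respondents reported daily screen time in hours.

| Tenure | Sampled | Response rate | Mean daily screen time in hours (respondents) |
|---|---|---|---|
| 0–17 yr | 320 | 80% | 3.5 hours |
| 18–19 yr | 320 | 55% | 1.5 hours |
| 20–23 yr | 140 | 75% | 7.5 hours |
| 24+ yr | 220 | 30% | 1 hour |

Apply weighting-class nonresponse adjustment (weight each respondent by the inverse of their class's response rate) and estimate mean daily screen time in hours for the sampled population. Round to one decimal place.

2.9

Inverse-response-rate weighting restores each class to its sampled count, so class totals weight by n_sampled:
  0–17 yr: 320 × 3.5 = 1120
  18–19 yr: 320 × 1.5 = 480
  20–23 yr: 140 × 7.5 = 1050
  24+ yr: 220 × 1 = 220
Adjusted estimate = 2870 / 1,000 = 2.87 → 2.9.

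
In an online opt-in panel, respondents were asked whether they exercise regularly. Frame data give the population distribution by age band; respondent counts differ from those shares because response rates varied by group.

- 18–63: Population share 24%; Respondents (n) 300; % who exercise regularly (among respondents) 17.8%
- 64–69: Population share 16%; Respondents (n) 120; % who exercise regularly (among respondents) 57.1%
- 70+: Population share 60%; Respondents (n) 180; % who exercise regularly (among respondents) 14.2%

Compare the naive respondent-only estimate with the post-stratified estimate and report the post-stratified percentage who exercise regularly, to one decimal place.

21.9%

Without adjustment, the pooled respondent share is:
  (300/600)×17.8 + (120/600)×57.1 + (180/600)×14.2 = 24.58%
Post-stratifying to population shares instead:
  0.24×17.8 + 0.16×57.1 + 0.6×14.2 = 21.928%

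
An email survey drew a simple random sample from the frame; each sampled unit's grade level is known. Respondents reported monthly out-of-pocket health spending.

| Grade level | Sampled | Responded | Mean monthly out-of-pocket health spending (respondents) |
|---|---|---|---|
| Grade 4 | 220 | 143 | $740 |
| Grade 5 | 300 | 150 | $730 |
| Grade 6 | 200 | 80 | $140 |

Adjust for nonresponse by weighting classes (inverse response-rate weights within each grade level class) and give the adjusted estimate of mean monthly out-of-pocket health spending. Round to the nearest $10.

$570

Response rates by class: Grade 4 143/220 = 65%, Grade 5 150/300 = 50%, Grade 6 80/200 = 40%.
Weighting each respondent by the inverse class response rate inflates each class back to its sampled size, so the class weight is n_sampled:
  Grade 4: 220 × 740 = 162,800
  Grade 5: 300 × 730 = 219,000
  Grade 6: 200 × 140 = 28,000
Adjusted estimate = 409,800 / 720 = 569.167 → $570.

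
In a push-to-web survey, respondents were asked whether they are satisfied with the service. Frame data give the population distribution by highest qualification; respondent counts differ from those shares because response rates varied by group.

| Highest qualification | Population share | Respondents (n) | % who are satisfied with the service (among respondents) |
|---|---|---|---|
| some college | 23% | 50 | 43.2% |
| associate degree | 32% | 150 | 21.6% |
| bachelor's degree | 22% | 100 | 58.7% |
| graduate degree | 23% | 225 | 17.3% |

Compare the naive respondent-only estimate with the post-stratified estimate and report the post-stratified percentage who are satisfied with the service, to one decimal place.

Without adjustment, the pooled respondent share is:
  (50/525)×43.2 + (150/525)×21.6 + (100/525)×58.7 + (225/525)×17.3 = 28.881%
Post-stratifying to population shares instead:
  0.23×43.2 + 0.32×21.6 + 0.22×58.7 + 0.23×17.3 = 33.741%

33.7%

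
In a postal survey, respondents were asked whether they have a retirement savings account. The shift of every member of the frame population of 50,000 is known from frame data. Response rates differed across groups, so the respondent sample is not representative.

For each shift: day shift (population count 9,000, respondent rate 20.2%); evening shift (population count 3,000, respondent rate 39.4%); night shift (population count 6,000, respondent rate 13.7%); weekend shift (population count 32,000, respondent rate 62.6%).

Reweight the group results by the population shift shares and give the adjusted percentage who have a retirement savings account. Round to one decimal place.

Weight each group's respondent value by its population share:
  day shift: (9,000/50,000) × 20.2 = 3.636
  evening shift: (3,000/50,000) × 39.4 = 2.364
  night shift: (6,000/50,000) × 13.7 = 1.644
  weekend shift: (32,000/50,000) × 62.6 = 40.064
Post-stratified estimate = 47.708 → 47.7%.

47.7%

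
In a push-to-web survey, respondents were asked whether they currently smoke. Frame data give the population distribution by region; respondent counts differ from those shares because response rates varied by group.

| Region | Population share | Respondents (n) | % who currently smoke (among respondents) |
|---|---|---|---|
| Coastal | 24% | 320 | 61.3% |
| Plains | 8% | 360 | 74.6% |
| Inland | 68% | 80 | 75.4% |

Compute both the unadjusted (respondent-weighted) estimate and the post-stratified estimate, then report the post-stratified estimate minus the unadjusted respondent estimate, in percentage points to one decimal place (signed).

Without adjustment, the pooled respondent share is:
  (320/760)×61.3 + (360/760)×74.6 + (80/760)×75.4 = 69.0842%
Post-stratifying to population shares instead:
  0.24×61.3 + 0.08×74.6 + 0.68×75.4 = 71.952%
Difference = 71.952 − 69.0842 = 2.8678 pp.

+2.9 percentage points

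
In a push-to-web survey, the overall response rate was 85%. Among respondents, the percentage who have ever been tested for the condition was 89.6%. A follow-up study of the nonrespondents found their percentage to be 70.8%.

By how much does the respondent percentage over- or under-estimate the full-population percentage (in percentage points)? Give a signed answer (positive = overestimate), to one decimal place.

+2.8 percentage points

Nonresponse fraction = 1 − 0.85 = 0.15.
Bias = (nonresponse fraction) × (respondent percentage − nonrespondent percentage)
     = 0.15 × (89.6 − 70.8) = 0.15 × 18.8 = 2.82.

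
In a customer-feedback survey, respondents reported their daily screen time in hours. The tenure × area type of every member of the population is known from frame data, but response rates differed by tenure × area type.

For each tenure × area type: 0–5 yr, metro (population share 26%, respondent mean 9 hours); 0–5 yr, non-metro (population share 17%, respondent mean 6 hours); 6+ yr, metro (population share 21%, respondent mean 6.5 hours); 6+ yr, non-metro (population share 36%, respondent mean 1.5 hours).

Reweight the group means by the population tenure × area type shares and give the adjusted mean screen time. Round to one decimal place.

5.3

Post-stratification weights by population share, not respondent share:
  0–5 yr, metro: 0.26 × 9 = 2.34
  0–5 yr, non-metro: 0.17 × 6 = 1.02
  6+ yr, metro: 0.21 × 6.5 = 1.365
  6+ yr, non-metro: 0.36 × 1.5 = 0.54
Post-stratified estimate = 5.265 → 5.3.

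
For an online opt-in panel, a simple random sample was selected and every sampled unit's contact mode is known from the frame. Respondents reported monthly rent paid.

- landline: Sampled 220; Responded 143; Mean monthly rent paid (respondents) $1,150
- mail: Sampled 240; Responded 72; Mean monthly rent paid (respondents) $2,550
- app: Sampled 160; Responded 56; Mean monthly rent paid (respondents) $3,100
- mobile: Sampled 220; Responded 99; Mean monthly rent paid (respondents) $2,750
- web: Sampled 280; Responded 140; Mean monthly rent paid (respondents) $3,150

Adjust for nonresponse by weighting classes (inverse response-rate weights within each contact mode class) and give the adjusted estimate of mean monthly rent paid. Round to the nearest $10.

$2,540

Class response rates: landline 143/220 = 65%, mail 72/240 = 30%, app 56/160 = 35%, mobile 99/220 = 45%, web 140/280 = 50%.
Inverse-response-rate weighting restores each class to its sampled count, so class totals weight by n_sampled:
  landline: 220 × 1150 = 253,000
  mail: 240 × 2550 = 612,000
  app: 160 × 3100 = 496,000
  mobile: 220 × 2750 = 605,000
  web: 280 × 3150 = 882,000
Adjusted estimate = 2,848,000 / 1,120 = 2542.86 → $2,540.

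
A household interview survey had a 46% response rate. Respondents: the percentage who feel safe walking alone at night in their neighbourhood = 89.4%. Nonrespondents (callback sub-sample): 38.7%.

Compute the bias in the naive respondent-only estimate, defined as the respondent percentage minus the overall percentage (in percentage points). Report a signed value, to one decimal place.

+27.4 percentage points

Nonresponse fraction = 1 − 0.46 = 0.54.
Bias = (nonresponse fraction) × (respondent percentage − nonrespondent percentage)
     = 0.54 × (89.4 − 38.7) = 0.54 × 50.7 = 27.378.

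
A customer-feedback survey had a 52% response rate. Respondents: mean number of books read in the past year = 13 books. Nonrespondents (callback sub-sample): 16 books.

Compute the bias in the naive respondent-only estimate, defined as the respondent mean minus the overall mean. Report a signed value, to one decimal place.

-1.4

Nonresponse fraction = 1 − 0.52 = 0.48.
Bias = (nonresponse fraction) × (respondent mean − nonrespondent mean)
     = 0.48 × (13 − 16) = 0.48 × -3 = -1.44.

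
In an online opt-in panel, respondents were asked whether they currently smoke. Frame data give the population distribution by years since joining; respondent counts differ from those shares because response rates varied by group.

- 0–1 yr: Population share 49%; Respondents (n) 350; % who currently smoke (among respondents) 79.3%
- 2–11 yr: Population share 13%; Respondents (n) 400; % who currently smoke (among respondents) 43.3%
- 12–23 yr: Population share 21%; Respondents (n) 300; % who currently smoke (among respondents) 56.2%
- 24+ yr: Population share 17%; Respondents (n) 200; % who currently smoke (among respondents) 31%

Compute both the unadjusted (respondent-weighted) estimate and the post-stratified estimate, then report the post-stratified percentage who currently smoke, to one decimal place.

61.6%

Unadjusted (pooled respondent) estimate weights by respondent counts:
  (350/1250)×79.3 + (400/1250)×43.3 + (300/1250)×56.2 + (200/1250)×31 = 54.508%
Reweighting by population years since joining shares:
  0.49×79.3 + 0.13×43.3 + 0.21×56.2 + 0.17×31 = 61.558%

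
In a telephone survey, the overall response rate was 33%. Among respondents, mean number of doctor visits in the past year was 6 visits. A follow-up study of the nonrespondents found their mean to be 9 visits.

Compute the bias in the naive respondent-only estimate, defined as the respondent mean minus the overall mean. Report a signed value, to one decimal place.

-2.0

Nonresponse fraction = 1 − 0.33 = 0.67.
Bias = (nonresponse fraction) × (respondent mean − nonrespondent mean)
     = 0.67 × (6 − 9) = 0.67 × -3 = -2.01.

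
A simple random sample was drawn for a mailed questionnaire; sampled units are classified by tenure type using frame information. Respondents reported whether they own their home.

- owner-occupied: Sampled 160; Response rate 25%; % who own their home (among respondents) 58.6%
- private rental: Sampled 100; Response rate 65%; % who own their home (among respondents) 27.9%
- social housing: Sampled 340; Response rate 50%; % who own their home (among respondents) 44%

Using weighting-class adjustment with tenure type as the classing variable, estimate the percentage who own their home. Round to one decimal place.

45.2%

With weight = n_sampled/n_responded per class, the weighted class total is n_sampled:
  owner-occupied: 160 × 58.6 = 9376
  private rental: 100 × 27.9 = 2790
  social housing: 340 × 44 = 14,960
Adjusted estimate = 27,126 / 600 = 45.21 → 45.2%.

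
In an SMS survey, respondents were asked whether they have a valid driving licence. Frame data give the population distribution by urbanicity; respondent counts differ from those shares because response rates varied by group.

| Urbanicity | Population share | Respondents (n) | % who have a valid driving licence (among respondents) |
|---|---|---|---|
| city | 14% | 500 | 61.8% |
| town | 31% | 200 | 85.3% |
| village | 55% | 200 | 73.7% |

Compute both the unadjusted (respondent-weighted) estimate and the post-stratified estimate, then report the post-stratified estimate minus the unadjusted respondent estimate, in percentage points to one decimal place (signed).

+6.0 percentage points

Unadjusted (pooled respondent) estimate weights by respondent counts:
  (500/900)×61.8 + (200/900)×85.3 + (200/900)×73.7 = 69.6667%
Reweighting by population urbanicity shares:
  0.14×61.8 + 0.31×85.3 + 0.55×73.7 = 75.63%
Difference = 75.63 − 69.6667 = 5.9633 pp.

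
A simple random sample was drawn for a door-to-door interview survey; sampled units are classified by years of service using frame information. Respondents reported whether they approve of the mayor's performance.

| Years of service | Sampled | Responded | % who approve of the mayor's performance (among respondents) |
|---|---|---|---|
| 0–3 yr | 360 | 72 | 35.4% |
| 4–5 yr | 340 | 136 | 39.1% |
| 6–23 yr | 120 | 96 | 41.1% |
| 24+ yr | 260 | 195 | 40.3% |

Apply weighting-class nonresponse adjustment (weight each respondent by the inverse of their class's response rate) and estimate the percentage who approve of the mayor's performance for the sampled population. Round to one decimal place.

38.4%

Class response rates: 0–3 yr 72/360 = 20%, 4–5 yr 136/340 = 40%, 6–23 yr 96/120 = 80%, 24+ yr 195/260 = 75%.
Inverse-response-rate weighting restores each class to its sampled count, so class totals weight by n_sampled:
  0–3 yr: 360 × 35.4 = 12,744
  4–5 yr: 340 × 39.1 = 13,294
  6–23 yr: 120 × 41.1 = 4932
  24+ yr: 260 × 40.3 = 10,478
Adjusted estimate = 41,448 / 1,080 = 38.3778 → 38.4%.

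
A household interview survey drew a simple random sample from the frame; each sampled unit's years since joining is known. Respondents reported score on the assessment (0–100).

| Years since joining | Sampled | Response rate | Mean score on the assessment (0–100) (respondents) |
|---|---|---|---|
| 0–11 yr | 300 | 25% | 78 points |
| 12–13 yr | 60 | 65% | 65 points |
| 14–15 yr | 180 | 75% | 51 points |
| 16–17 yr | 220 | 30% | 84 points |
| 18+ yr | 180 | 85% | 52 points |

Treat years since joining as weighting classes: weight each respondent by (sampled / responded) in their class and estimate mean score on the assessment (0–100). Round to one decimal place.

68.4

With weight = n_sampled/n_responded per class, the weighted class total is n_sampled:
  0–11 yr: 300 × 78 = 23,400
  12–13 yr: 60 × 65 = 3900
  14–15 yr: 180 × 51 = 9180
  16–17 yr: 220 × 84 = 18,480
  18+ yr: 180 × 52 = 9360
Adjusted estimate = 64,320 / 940 = 68.4255 → 68.4.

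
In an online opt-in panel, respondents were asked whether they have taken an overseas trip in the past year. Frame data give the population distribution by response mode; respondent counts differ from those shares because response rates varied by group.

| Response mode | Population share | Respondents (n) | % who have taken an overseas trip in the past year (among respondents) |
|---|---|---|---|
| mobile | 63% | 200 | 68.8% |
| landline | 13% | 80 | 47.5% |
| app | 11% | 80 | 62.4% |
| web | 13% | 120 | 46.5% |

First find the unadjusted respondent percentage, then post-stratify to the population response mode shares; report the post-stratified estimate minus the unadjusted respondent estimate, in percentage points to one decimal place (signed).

Unadjusted (pooled respondent) estimate weights by respondent counts:
  (200/480)×68.8 + (80/480)×47.5 + (80/480)×62.4 + (120/480)×46.5 = 58.6083%
Post-stratifying to population shares instead:
  0.63×68.8 + 0.13×47.5 + 0.11×62.4 + 0.13×46.5 = 62.428%
Difference = 62.428 − 58.6083 = 3.8197 pp.

+3.8 percentage points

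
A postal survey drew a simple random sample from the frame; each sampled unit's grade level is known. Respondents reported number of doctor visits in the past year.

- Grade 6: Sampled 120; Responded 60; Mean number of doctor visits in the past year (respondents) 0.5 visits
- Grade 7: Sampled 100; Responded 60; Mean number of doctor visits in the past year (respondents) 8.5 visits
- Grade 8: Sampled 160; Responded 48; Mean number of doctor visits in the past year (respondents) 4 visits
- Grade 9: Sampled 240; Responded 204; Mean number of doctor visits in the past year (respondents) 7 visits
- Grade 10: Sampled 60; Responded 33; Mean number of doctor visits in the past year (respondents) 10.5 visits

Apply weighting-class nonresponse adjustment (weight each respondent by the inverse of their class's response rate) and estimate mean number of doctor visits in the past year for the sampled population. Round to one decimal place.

5.7

Class response rates: Grade 6 60/120 = 50%, Grade 7 60/100 = 60%, Grade 8 48/160 = 30%, Grade 9 204/240 = 85%, Grade 10 33/60 = 55%.
With weight = n_sampled/n_responded per class, the weighted class total is n_sampled:
  Grade 6: 120 × 0.5 = 60
  Grade 7: 100 × 8.5 = 850
  Grade 8: 160 × 4 = 640
  Grade 9: 240 × 7 = 1680
  Grade 10: 60 × 10.5 = 630
Adjusted estimate = 3860 / 680 = 5.67647 → 5.7.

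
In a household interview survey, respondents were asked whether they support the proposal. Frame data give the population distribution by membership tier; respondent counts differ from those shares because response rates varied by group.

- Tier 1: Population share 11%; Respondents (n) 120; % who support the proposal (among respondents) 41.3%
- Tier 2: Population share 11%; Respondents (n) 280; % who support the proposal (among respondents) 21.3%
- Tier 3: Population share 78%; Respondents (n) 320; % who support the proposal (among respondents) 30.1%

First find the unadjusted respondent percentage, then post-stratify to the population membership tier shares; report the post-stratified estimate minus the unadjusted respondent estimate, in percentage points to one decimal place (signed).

Without adjustment, the pooled respondent share is:
  (120/720)×41.3 + (280/720)×21.3 + (320/720)×30.1 = 28.5444%
Post-stratifying to population shares instead:
  0.11×41.3 + 0.11×21.3 + 0.78×30.1 = 30.364%
Difference = 30.364 − 28.5444 = 1.8196 pp.

+1.8 percentage points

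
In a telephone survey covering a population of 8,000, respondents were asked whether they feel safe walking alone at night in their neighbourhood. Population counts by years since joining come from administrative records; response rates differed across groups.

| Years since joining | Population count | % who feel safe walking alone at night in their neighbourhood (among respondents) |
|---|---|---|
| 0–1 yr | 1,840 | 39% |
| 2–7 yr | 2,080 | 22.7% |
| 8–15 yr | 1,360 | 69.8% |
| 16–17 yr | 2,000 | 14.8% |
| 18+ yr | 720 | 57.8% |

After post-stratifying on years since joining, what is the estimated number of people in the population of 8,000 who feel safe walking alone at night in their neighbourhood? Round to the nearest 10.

2,850

Apply each group's respondent rate to its population count:
  0–1 yr: 1,840 × 39% = 717.6
  2–7 yr: 2,080 × 22.7% = 472.16
  8–15 yr: 1,360 × 69.8% = 949.28
  16–17 yr: 2,000 × 14.8% = 296
  18+ yr: 720 × 57.8% = 416.16
Estimated total = 2851.2 → 2,850.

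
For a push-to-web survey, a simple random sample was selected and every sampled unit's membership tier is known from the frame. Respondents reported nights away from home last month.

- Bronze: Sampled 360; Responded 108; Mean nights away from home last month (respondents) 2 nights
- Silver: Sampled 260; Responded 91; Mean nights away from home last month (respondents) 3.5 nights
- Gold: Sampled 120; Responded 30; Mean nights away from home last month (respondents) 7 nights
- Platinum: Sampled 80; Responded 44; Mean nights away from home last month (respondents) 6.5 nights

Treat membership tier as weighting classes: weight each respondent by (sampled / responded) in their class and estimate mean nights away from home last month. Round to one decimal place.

Class response rates: Bronze 108/360 = 30%, Silver 91/260 = 35%, Gold 30/120 = 25%, Platinum 44/80 = 55%.
Weighting each respondent by the inverse class response rate inflates each class back to its sampled size, so the class weight is n_sampled:
  Bronze: 360 × 2 = 720
  Silver: 260 × 3.5 = 910
  Gold: 120 × 7 = 840
  Platinum: 80 × 6.5 = 520
Adjusted estimate = 2990 / 820 = 3.64634 → 3.6.

3.6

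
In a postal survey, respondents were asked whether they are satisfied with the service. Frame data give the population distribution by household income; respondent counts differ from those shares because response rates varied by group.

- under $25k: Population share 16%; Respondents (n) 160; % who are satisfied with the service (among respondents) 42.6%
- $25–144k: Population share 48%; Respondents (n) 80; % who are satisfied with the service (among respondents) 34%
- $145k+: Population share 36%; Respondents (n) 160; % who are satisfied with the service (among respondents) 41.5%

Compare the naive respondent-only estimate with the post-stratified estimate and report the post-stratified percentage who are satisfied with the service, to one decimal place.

Unadjusted (pooled respondent) estimate weights by respondent counts:
  (160/400)×42.6 + (80/400)×34 + (160/400)×41.5 = 40.44%
Post-stratifying to population shares instead:
  0.16×42.6 + 0.48×34 + 0.36×41.5 = 38.076%

38.1%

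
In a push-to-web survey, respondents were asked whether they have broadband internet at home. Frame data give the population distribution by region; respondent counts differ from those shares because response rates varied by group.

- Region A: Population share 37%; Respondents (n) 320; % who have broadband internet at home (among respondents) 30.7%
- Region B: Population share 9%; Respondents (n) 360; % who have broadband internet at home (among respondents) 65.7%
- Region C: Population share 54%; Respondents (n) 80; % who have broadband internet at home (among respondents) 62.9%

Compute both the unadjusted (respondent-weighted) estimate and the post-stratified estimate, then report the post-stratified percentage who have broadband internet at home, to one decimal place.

51.2%

Unadjusted (pooled respondent) estimate weights by respondent counts:
  (320/760)×30.7 + (360/760)×65.7 + (80/760)×62.9 = 50.6684%
Post-stratified estimate weights by population shares:
  0.37×30.7 + 0.09×65.7 + 0.54×62.9 = 51.238%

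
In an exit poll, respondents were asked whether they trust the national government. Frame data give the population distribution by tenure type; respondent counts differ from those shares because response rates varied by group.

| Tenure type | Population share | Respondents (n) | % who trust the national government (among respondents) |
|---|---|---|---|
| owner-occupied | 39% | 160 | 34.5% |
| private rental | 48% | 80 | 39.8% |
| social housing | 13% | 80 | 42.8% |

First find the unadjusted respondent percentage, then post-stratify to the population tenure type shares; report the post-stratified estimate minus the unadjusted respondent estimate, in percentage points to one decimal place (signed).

Unadjusted (pooled respondent) estimate weights by respondent counts:
  (160/320)×34.5 + (80/320)×39.8 + (80/320)×42.8 = 37.9%
Post-stratifying to population shares instead:
  0.39×34.5 + 0.48×39.8 + 0.13×42.8 = 38.123%
Difference = 38.123 − 37.9 = 0.223 pp.

+0.2 percentage points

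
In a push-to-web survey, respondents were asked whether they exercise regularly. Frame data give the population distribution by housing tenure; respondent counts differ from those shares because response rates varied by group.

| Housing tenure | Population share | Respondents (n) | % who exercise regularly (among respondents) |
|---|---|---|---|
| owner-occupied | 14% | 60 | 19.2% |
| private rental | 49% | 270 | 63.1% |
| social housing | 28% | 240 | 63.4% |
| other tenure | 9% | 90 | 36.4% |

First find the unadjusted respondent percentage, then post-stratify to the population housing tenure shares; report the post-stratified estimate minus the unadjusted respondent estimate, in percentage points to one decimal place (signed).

Unadjusted (pooled respondent) estimate weights by respondent counts:
  (60/660)×19.2 + (270/660)×63.1 + (240/660)×63.4 + (90/660)×36.4 = 55.5773%
Post-stratified estimate weights by population shares:
  0.14×19.2 + 0.49×63.1 + 0.28×63.4 + 0.09×36.4 = 54.635%
Difference = 54.635 − 55.5773 = -0.9423 pp.

-0.9 percentage points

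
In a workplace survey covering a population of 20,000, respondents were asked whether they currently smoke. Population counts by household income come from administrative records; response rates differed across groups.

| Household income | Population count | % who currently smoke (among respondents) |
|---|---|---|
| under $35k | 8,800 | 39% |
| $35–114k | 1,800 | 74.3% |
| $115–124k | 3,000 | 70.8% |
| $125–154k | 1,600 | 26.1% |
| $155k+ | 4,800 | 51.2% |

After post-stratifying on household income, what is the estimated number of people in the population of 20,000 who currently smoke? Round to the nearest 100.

9,800

Apply each group's respondent rate to its population count:
  under $35k: 8,800 × 39% = 3432
  $35–114k: 1,800 × 74.3% = 1337.4
  $115–124k: 3,000 × 70.8% = 2124
  $125–154k: 1,600 × 26.1% = 417.6
  $155k+: 4,800 × 51.2% = 2457.6
Estimated total = 9768.6 → 9,800.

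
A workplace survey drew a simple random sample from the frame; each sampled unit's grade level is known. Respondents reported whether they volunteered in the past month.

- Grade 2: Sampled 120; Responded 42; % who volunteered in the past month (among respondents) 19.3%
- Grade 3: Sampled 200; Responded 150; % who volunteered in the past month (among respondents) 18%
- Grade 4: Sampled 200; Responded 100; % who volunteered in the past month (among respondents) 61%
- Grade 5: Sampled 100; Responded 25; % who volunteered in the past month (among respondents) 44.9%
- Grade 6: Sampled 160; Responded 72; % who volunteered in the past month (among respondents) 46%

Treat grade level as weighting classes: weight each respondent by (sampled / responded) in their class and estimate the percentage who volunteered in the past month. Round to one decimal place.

38.4%

Class response rates: Grade 2 42/120 = 35%, Grade 3 150/200 = 75%, Grade 4 100/200 = 50%, Grade 5 25/100 = 25%, Grade 6 72/160 = 45%.
Weighting each respondent by the inverse class response rate inflates each class back to its sampled size, so the class weight is n_sampled:
  Grade 2: 120 × 19.3 = 2316
  Grade 3: 200 × 18 = 3600
  Grade 4: 200 × 61 = 12,200
  Grade 5: 100 × 44.9 = 4490
  Grade 6: 160 × 46 = 7360
Adjusted estimate = 29,966 / 780 = 38.4179 → 38.4%.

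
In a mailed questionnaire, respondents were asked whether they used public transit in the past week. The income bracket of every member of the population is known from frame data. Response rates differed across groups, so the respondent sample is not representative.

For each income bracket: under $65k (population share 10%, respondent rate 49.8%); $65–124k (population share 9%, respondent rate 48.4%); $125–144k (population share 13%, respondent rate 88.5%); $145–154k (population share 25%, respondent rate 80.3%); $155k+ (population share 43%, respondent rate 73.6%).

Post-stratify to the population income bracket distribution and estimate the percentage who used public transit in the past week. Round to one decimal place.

Each cell contributes population-share × respondent value:
  under $65k: 0.1 × 49.8 = 4.98
  $65–124k: 0.09 × 48.4 = 4.356
  $125–144k: 0.13 × 88.5 = 11.505
  $145–154k: 0.25 × 80.3 = 20.075
  $155k+: 0.43 × 73.6 = 31.648
Post-stratified estimate = 72.564 → 72.6%.

72.6%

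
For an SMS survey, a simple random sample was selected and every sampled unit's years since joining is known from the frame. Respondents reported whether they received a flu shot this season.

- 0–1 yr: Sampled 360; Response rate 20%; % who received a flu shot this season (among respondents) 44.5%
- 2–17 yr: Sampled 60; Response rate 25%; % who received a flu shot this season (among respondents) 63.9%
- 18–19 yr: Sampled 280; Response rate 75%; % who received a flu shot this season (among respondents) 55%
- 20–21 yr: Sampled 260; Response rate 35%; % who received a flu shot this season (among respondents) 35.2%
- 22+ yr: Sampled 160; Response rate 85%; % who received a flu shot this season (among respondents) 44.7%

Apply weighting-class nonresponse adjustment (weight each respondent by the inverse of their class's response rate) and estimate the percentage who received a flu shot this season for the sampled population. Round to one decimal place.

46.0%

Weighting each respondent by the inverse class response rate inflates each class back to its sampled size, so the class weight is n_sampled:
  0–1 yr: 360 × 44.5 = 16,020
  2–17 yr: 60 × 63.9 = 3834
  18–19 yr: 280 × 55 = 15,400
  20–21 yr: 260 × 35.2 = 9152
  22+ yr: 160 × 44.7 = 7152
Adjusted estimate = 51,558 / 1,120 = 46.0339 → 46.0%.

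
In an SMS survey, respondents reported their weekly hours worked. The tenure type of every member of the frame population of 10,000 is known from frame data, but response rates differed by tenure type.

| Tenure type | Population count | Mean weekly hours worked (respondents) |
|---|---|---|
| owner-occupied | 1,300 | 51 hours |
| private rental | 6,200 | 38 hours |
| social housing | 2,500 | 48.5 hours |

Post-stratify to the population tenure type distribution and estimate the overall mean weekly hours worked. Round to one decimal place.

Each cell contributes population-share × respondent value:
  owner-occupied: (1,300/10,000) × 51 = 6.63
  private rental: (6,200/10,000) × 38 = 23.56
  social housing: (2,500/10,000) × 48.5 = 12.125
Post-stratified estimate = 42.315 → 42.3.

42.3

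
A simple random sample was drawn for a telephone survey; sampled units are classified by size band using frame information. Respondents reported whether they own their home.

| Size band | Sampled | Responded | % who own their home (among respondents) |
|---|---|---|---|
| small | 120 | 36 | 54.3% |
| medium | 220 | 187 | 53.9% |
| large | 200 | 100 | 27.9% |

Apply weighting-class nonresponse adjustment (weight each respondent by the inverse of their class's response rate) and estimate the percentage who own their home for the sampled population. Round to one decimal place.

44.4%

Response rates by class: small 36/120 = 30%, medium 187/220 = 85%, large 100/200 = 50%.
Weighting each respondent by the inverse class response rate inflates each class back to its sampled size, so the class weight is n_sampled:
  small: 120 × 54.3 = 6516
  medium: 220 × 53.9 = 11,858
  large: 200 × 27.9 = 5580
Adjusted estimate = 23,954 / 540 = 44.3593 → 44.4%.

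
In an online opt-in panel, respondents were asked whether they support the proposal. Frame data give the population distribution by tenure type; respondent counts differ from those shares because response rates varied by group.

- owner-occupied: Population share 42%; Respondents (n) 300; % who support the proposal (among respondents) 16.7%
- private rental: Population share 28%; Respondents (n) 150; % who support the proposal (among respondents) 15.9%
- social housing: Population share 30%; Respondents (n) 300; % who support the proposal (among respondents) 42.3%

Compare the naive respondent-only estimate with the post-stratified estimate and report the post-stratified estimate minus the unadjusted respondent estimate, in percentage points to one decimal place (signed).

-2.6 percentage points

Unadjusted (pooled respondent) estimate weights by respondent counts:
  (300/750)×16.7 + (150/750)×15.9 + (300/750)×42.3 = 26.78%
Reweighting by population tenure type shares:
  0.42×16.7 + 0.28×15.9 + 0.3×42.3 = 24.156%
Difference = 24.156 − 26.78 = -2.624 pp.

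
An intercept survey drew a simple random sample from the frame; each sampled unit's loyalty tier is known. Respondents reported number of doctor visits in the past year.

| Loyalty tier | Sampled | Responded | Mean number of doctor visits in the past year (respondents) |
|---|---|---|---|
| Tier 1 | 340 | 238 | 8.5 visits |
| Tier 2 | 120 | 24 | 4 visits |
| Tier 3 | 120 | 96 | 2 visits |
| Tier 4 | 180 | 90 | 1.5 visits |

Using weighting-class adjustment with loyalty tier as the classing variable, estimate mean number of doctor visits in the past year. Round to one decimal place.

5.1

Class response rates: Tier 1 238/340 = 70%, Tier 2 24/120 = 20%, Tier 3 96/120 = 80%, Tier 4 90/180 = 50%.
Each respondent's weight = sampled/responded in their class; summing within a class gives n_sampled, so:
  Tier 1: 340 × 8.5 = 2890
  Tier 2: 120 × 4 = 480
  Tier 3: 120 × 2 = 240
  Tier 4: 180 × 1.5 = 270
Adjusted estimate = 3880 / 760 = 5.10526 → 5.1.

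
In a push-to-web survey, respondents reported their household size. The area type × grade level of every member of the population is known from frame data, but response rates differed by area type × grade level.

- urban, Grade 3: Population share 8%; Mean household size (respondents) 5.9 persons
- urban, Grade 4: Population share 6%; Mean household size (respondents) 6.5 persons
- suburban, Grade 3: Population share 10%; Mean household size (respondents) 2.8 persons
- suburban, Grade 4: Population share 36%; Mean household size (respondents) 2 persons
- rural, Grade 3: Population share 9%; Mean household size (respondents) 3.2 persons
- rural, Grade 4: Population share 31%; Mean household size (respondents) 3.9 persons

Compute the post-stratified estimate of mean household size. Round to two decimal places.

Reweight to the known area type × grade level distribution:
  urban, Grade 3: 0.08 × 5.9 = 0.472
  urban, Grade 4: 0.06 × 6.5 = 0.39
  suburban, Grade 3: 0.1 × 2.8 = 0.28
  suburban, Grade 4: 0.36 × 2 = 0.72
  rural, Grade 3: 0.09 × 3.2 = 0.288
  rural, Grade 4: 0.31 × 3.9 = 1.209
Post-stratified estimate = 3.359 → 3.36.

3.36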